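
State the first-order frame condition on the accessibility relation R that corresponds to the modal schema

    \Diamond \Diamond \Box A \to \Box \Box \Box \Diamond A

This is a Sahlqvist (Geach-type) schema ◇^2□^1A → □^3◇^1A.
Minimal-valuation argument: fix x; take any y with xR^2y and any z with xR^3z. Set V(A) to the set of worlds R-reachable from y in exactly 1 step. Then □^1A holds at y, so the antecedent holds at x; validity forces ◇^1A at z, giving a w with zR^1w and yR^1w.
First-order correspondent: \forall x \forall y \forall z ((x R^2 y \wedge x R^3 z) \to \exists w (yRw \wedge zRw)).

\forall x \forall y \forall z ((x R^2 y \wedge x R^3 z) \to \exists w (yRw \wedge zRw))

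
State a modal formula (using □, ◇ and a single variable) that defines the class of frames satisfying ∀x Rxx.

A defining formula is □p → p (the T axiom).
Suppose □p→p is valid. At any x set V(p)={w : Rxw}. Then □p holds at x, so p holds at x, i.e. Rxx.

□p → p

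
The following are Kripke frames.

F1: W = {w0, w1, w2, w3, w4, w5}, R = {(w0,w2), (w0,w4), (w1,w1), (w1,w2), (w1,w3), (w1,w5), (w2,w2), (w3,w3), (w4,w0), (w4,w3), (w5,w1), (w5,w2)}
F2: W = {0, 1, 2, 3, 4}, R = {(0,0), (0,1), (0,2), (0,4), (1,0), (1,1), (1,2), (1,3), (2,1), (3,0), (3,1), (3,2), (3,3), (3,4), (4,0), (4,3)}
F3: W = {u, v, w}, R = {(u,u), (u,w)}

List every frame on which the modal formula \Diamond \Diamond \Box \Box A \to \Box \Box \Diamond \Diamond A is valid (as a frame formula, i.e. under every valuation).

This is the axiom for a generalized confluence (Geach) condition; its first-order frame correspondent is \forall x \forall y \forall z ((x R^2 y \wedge x R^2 z) \to \exists w (y R^2 w \wedge z R^2 w)).
F1: fails — w0R²w2, w0R²w3 but no w with w2R²w and w3R²w.
F2: holds.
F3: fails — uR²u, uR²w but no t with uR²t and wR²t.

F2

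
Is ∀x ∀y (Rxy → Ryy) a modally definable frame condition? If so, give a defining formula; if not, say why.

Yes: it is shift-reflexivity, defined by the T□ schema □(□q → q).
Suppose □(□q→q) is valid. Take Rxy and set V(q)={w : Ryw}. Then at y, □q holds; since □(□q→q) at x, □q→q at y, so q at y, i.e. Ryy.

Definable; □(□q → q) defines it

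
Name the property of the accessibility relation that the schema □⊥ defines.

emptiness of R: ∀x ∀y ¬Rxy

□⊥ is valid iff no world has any successor (otherwise □⊥ fails at any world with one).
Conversely, any frame satisfying ∀x ∀y ¬Rxy validates the schema.
Frame condition: ∀x ∀y ¬Rxy.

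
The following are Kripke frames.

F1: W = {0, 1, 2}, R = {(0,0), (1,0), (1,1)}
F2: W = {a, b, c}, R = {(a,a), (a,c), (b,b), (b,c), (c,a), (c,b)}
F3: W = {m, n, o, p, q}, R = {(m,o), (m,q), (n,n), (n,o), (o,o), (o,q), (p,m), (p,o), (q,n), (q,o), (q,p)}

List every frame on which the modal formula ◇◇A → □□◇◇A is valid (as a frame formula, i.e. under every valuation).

F2

This is the axiom for a generalized confluence (Geach) condition; its first-order frame correspondent is ∀x ∀y ∀z ((xR²y ∧ xR²z) → ∃w (y = w ∧ zR²w)).
F1: fails — 1R²1, 1R²0 but no w with 1=w and 0R²w.
F2: condition met.
F3: fails — mR²n, mR²p but no w with n=w and pR²w.
Valid on: F2.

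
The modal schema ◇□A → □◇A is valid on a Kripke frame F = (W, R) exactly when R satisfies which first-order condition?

Suppose ◇□A→□◇A is valid. Take Rxy, Rxz and set V(A)={w : Ryw}. Then □A at y so ◇□A at x, so □◇A at x, so ◇A at z, giving w with Rzw and Ryw.
Conversely, any frame satisfying ∀x ∀y ∀z (Rxy ∧ Rxz → ∃w (Ryw ∧ Rzw)) validates the schema.
Frame condition: ∀x ∀y ∀z (Rxy ∧ Rxz → ∃w (Ryw ∧ Rzw)).

convergence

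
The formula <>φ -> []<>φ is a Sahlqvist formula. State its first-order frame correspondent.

Suppose ◇φ→□◇φ is valid. Take Rxy, Rxz and set V(φ)={y}. Then ◇φ at x, so □◇φ at x, so ◇φ at z, so some w with Rzw has φ; w=y, i.e. Rzy. By symmetry of the argument, Ryz.
Conversely, on a frame with the Euclidean property the schema holds at every world under every valuation.
Frame condition: forall x forall y forall z (Rxy & Rxz -> Ryz).

the Euclidean property: forall x forall y forall z (Rxy & Rxz -> Ryz)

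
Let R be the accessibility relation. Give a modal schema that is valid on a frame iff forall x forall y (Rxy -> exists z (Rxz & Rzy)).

The condition is density. The C4 schema □□r → □r defines it.
Suppose □□r→□r is valid. Take Rxy and set V(r)={w : xR²w}. Then □□r at x, so □r at x, so r at y, i.e. ∃z(Rxz∧Rzy).

□□r → □r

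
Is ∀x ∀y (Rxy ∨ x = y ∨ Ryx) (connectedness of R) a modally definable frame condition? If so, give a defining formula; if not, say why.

Modal frame validity is preserved under disjoint unions.
Take 4 disjoint single-world reflexive frames: each is trivially connected, but their disjoint union has 4 worlds with no edge between distinct components, so it is not connected.
Hence connectedness of R is not modally definable.

No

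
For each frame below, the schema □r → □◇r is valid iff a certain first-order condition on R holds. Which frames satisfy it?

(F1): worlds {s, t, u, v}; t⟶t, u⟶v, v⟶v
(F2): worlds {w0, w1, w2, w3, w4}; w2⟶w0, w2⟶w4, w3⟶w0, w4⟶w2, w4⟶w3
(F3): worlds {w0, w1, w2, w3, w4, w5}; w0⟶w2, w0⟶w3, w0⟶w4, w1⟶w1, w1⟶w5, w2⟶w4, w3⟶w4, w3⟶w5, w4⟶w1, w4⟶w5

(F1)

Frame correspondent (Sahlqvist): ∀x ∀z (xRz → ∃w (xRw ∧ zRw)) — i.e. a generalized confluence (Geach) condition.
(F1): ✓.
(F2): fails — w2Rw0 but no w with w2Rw and w0Rw.
(F3): fails — w0Rw4 but no w with w0Rw and w4Rw.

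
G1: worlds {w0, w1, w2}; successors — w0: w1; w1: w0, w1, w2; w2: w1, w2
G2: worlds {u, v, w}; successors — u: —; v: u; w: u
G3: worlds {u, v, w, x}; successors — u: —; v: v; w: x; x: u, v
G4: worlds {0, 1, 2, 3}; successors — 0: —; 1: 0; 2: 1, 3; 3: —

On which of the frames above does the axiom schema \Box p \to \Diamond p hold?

The schema corresponds to seriality: \forall x \exists y Rxy.
G1: satisfies the condition.
G2: fails — world u has no successor.
G3: fails — world u has no successor.
G4: fails — world 0 has no successor.
Valid on: G1.

G1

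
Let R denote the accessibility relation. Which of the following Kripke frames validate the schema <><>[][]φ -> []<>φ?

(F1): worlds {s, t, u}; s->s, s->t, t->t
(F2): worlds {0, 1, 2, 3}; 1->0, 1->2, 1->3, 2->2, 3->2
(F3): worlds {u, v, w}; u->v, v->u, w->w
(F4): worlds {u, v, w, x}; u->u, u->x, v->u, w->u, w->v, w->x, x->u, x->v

(F1), (F3), (F4)

The schema corresponds to a generalized confluence (Geach) condition: forall x forall y forall z ((x R^2 y & xRz) -> exists w (y R^2 w & zRw)).
(F1): condition met.
(F2): fails — 1R²2, 1R0 but no w with 2R²w and 0Rw.
(F3): condition met.
(F4): condition met.
Valid on: (F1), (F3), (F4).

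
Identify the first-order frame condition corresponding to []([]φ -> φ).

Suppose □(□φ→φ) is valid. Take Rxy and set V(φ)={w : Ryw}. Then at y, □φ holds; since □(□φ→φ) at x, □φ→φ at y, so φ at y, i.e. Ryy.

Shift-reflexivity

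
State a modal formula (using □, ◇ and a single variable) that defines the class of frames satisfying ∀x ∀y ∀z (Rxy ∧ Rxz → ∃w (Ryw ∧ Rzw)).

A defining formula is ◇□ψ → □◇ψ (the .2 axiom).

◇□ψ → □◇ψ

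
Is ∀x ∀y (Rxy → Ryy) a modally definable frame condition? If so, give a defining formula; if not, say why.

Definable; □(□r → r) defines it

Yes: it is shift-reflexivity, defined by the T□ schema □(□r → r).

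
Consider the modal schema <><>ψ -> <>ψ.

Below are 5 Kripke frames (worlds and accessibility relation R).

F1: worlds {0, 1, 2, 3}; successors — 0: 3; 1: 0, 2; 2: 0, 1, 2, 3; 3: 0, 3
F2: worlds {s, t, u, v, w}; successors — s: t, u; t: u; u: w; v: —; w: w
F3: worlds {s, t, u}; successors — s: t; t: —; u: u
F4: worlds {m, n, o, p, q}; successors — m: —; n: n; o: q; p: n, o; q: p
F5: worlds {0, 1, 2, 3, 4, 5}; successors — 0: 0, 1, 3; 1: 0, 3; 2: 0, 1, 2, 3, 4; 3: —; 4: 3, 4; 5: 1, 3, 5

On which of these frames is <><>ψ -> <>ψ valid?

Frame correspondent (Sahlqvist): forall x forall y forall z (Rxy & Ryz -> Rxz) — i.e. transitivity.
F1: fails — R10 and R03 but not R13.
F2: fails — Rtu and Ruw but not Rtw.
F3: condition met.
F4: fails — Rpo and Roq but not Rpq.
F5: fails — R10 and R01 but not R11.
Valid on: F3.

F3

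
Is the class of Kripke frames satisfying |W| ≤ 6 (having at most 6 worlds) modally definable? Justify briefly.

Not definable by any modal formula

Modal frame validity is preserved under disjoint unions.
Any modal formula valid on each of 7 disjoint one-world frames is valid on their disjoint union (validity is preserved under disjoint unions). Each one-world frame has |W|=1≤6, but the union has |W|=7.
Hence having at most 6 worlds is not modally definable.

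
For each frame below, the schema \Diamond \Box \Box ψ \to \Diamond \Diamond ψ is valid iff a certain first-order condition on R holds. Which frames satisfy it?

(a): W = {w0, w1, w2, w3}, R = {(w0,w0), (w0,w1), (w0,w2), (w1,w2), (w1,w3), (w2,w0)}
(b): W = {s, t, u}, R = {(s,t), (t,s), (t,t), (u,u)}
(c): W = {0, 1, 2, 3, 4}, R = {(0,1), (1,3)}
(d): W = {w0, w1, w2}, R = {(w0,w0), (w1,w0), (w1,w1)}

(b), (d)

The schema corresponds to a generalized confluence (Geach) condition: \forall x \forall y (xRy \to \exists w (y R^2 w \wedge x R^2 w)).
(a): fails — w1Rw3 but no w with w3R²w and w1R²w.
(b): condition met.
(c): fails — 0R1 but no w with 1R²w and 0R²w.
(d): condition met.
Valid on: (b), (d).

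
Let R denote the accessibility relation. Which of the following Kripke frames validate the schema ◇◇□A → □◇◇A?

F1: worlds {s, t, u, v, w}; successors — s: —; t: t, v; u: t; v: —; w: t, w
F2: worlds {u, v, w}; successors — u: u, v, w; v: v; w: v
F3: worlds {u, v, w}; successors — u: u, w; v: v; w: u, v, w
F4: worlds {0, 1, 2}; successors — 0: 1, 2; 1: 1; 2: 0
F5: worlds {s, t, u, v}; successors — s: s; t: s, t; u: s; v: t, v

F2, F4, F5

The schema corresponds to a generalized confluence (Geach) condition: ∀x ∀y ∀z ((xR²y ∧ xRz) → ∃w (yRw ∧ zR²w)).
F1: fails — tR²t, tRv but no w* with tRw* and vR²w*.
F2: ✓.
F3: fails — wR²u, wRv but no t with uRt and vR²t.
F4: ✓.
F5: ✓.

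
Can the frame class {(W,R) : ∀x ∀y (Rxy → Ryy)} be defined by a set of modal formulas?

Yes — defined by □(□q → q)

The condition is shift-reflexivity. A defining modal formula is □(□q → q).
Suppose □(□q→q) is valid. Take Rxy and set V(q)={w : Ryw}. Then at y, □q holds; since □(□q→q) at x, □q→q at y, so q at y, i.e. Ryy.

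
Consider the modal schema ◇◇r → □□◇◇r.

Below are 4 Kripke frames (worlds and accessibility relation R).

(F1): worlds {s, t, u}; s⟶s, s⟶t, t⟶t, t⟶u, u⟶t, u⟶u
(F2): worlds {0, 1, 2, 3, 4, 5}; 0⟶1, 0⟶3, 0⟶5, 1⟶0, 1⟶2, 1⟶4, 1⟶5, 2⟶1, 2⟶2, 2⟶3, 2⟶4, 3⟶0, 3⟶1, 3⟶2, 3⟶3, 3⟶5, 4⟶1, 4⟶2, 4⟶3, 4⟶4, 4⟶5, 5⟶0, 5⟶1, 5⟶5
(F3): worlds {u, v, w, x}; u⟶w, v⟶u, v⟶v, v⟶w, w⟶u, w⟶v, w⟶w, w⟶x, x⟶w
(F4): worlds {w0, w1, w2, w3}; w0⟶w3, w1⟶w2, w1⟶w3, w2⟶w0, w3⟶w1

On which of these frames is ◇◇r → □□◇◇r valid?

Frame correspondent (Sahlqvist): ∀x ∀y ∀z ((xR²y ∧ xR²z) → ∃w (y = w ∧ zR²w)) — i.e. a generalized confluence (Geach) condition.
(F1): fails — sR²s, sR²t but no w with s=w and tR²w.
(F2): ✓.
(F3): ✓.
(F4): fails — w1R²w0, w1R²w0 but no w with w0=w and w0R²w.

(F2), (F3)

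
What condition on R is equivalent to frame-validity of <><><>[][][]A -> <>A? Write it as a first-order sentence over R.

This is a Sahlqvist (Geach-type) schema ◇^3□^3A → □^0◇^1A.
Minimal-valuation argument: fix x; take any y with xR^3y and any z with xR^0z. Set V(A) to the set of worlds R-reachable from y in exactly 3 steps. Then □^3A holds at y, so the antecedent holds at x; validity forces ◇^1A at z, giving a w with zR^1w and yR^3w.
First-order correspondent: forall x forall y (x R^3 y -> exists w (y R^3 w & xRw)).

forall x forall y (x R^3 y -> exists w (y R^3 w & xRw))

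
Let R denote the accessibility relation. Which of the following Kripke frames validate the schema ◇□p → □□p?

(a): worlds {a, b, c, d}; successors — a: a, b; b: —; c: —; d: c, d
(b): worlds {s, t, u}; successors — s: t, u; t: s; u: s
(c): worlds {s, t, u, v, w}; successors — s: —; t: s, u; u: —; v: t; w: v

(b), (c)

This is the axiom for a generalized confluence (Geach) condition; its first-order frame correspondent is ∀x ∀y ∀z ((xRy ∧ xR²z) → ∃w (yRw ∧ z = w)).
(a): fails — aRb, aR²a but no w with bRw and a=w.
(b): condition met.
(c): condition met.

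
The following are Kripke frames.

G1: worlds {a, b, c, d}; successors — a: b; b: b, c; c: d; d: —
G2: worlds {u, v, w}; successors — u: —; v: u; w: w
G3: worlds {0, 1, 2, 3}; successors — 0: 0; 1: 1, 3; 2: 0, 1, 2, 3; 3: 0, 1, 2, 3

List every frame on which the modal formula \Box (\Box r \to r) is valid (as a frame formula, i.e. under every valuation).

This is the axiom for shift-reflexivity; its first-order frame correspondent is \forall x \forall y (Rxy \to Ryy).
G1: fails — Rbc but not Rcc.
G2: fails — Rvu but not Ruu.
G3: holds.
Valid on: G3.

G3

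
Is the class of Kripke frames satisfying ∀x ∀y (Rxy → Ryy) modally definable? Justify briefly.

Yes: it is shift-reflexivity, defined by the T□ schema □(□r → r).

Yes — defined by □(□r → r)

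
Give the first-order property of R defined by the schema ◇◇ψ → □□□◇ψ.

∀x ∀y ∀z ((xR²y ∧ xR³z) → ∃w (y = w ∧ zRw))

This is a Sahlqvist (Geach-type) schema ◇^2□^0ψ → □^3◇^1ψ.
Minimal-valuation argument: fix x; take any y with xR^2y and any z with xR^3z. Set V(ψ) to the set of worlds R-reachable from y in exactly 0 steps. Then □^0ψ holds at y, so the antecedent holds at x; validity forces ◇^1ψ at z, giving a w with zR^1w and yR^0w.
First-order correspondent: ∀x ∀y ∀z ((xR²y ∧ xR³z) → ∃w (y = w ∧ zRw)).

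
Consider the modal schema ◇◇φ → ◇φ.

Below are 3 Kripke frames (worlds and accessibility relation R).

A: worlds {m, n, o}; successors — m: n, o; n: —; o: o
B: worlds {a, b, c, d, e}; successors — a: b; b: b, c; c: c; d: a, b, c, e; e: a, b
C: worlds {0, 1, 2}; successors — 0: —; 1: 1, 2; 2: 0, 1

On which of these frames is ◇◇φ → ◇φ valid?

Frame correspondent (Sahlqvist): ∀x ∀y ∀z (Rxy ∧ Ryz → Rxz) — i.e. transitivity.
A: satisfies the condition.
B: fails — Reb and Rbc but not Rec.
C: fails — R12 and R20 but not R10.

A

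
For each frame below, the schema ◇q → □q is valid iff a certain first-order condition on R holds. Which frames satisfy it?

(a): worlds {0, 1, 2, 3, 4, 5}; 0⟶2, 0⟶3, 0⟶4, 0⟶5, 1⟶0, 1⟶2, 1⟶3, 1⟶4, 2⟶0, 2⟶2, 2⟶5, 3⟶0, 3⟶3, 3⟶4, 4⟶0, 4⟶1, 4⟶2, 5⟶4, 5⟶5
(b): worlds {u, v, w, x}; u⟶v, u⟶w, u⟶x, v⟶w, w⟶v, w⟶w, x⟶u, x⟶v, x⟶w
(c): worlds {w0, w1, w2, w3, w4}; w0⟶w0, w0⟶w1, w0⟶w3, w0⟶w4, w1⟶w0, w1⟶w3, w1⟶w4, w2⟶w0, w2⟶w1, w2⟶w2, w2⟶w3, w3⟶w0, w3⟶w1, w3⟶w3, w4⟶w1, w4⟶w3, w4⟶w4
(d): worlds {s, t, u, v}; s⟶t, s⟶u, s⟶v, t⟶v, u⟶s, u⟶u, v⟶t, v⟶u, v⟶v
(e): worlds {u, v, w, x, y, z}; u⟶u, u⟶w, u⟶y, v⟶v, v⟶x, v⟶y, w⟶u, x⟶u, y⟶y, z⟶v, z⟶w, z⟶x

none

Frame correspondent (Sahlqvist): ∀x ∀y ∀z (Rxy ∧ Rxz → y = z) — i.e. partial functionality.
(a): fails — 0 sees both 2 and 3.
(b): fails — u sees both v and w.
(c): fails — w0 sees both w0 and w1.
(d): fails — s sees both t and u.
(e): fails — u sees both u and w.
Valid on no frame.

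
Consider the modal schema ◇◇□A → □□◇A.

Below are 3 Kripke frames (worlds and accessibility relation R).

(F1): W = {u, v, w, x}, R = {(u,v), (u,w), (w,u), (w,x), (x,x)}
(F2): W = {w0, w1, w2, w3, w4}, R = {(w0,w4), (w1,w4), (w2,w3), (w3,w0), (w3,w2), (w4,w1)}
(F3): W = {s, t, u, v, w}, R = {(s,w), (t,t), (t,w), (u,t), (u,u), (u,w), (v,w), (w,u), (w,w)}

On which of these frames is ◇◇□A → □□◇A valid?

(F3)

This is the axiom for a generalized confluence (Geach) condition; its first-order frame correspondent is ∀x ∀y ∀z ((xR²y ∧ xR²z) → ∃w (yRw ∧ zRw)).
(F1): fails — uR²u, uR²x but no t with uRt and xRt.
(F2): fails — w2R²w0, w2R²w2 but no w with w0Rw and w2Rw.
(F3): satisfies the condition.
Valid on: (F3).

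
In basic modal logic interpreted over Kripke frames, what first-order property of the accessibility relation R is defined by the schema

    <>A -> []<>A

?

Suppose ◇A→□◇A is valid. Take Rxy, Rxz and set V(A)={y}. Then ◇A at x, so □◇A at x, so ◇A at z, so some w with Rzw has A; w=y, i.e. Rzy. By symmetry of the argument, Ryz.
Conversely, on a frame with the Euclidean property the schema holds at every world under every valuation.
So the correspondent is the Euclidean property.

the Euclidean property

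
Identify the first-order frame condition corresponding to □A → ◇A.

seriality

Suppose □A→◇A is valid. At any x set V(A)=W. Then □A at x, so ◇A at x, so x has a successor.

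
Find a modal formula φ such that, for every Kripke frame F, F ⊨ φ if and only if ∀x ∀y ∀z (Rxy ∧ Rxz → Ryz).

A defining formula is ◇q → □◇q (the 5 axiom).
Suppose ◇q→□◇q is valid. Take Rxy, Rxz and set V(q)={y}. Then ◇q at x, so □◇q at x, so ◇q at z, so some w with Rzw has q; w=y, i.e. Rzy. By symmetry of the argument, Ryz.

◇q → □◇q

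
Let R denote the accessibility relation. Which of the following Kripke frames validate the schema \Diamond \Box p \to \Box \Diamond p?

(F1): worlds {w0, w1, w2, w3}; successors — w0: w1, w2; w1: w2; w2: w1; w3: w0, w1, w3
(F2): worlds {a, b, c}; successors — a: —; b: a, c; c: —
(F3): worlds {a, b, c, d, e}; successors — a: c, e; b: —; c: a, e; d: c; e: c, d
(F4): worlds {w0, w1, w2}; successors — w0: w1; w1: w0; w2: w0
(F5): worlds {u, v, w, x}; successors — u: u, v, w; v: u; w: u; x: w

(F4), (F5)

Frame correspondent (Sahlqvist): \forall x \forall y \forall z (Rxy \wedge Rxz \to \exists w (Ryw \wedge Rzw)) — i.e. convergence.
(F1): fails — Rw0w1 and Rw0w2 but w1 and w2 have no common successor.
(F2): fails — Rba and Rba but a and a have no common successor.
(F3): fails — Rae and Rac but e and c have no common successor.
(F4): holds.
(F5): holds.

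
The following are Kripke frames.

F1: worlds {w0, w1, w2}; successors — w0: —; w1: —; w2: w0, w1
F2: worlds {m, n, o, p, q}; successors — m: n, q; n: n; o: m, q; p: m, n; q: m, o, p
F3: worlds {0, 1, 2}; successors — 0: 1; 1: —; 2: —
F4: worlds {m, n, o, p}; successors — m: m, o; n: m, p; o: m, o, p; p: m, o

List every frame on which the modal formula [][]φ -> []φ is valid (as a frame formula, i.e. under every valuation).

The schema corresponds to density: forall x forall y (Rxy -> exists z (Rxz & Rzy)).
F1: fails — Rw2w0 but no z with Rw2z and Rzw0.
F2: fails — Rpm but no z with Rpz and Rzm.
F3: fails — R01 but no z with R0z and Rz1.
F4: fails — Rnp but no z with Rnz and Rzp.
Valid on no frame.

none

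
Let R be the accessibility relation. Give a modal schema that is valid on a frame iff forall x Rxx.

This is reflexivity; the standard corresponding axiom is T: □r → r.
Suppose □r→r is valid. At any x set V(r)={w : Rxw}. Then □r holds at x, so r holds at x, i.e. Rxx.

□r → r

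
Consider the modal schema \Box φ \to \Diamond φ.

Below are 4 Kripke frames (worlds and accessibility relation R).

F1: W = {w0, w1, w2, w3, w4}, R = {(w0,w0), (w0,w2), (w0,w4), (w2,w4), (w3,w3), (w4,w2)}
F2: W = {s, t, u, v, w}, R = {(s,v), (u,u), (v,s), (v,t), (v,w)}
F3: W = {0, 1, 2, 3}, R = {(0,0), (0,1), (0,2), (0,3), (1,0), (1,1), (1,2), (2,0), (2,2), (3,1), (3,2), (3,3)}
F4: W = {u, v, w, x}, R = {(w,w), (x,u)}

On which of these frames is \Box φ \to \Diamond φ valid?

F3

This is the axiom for seriality; its first-order frame correspondent is \forall x \exists y Rxy.
F1: fails — world w1 has no successor.
F2: fails — world t has no successor.
F3: ✓.
F4: fails — world u has no successor.
Valid on: F3.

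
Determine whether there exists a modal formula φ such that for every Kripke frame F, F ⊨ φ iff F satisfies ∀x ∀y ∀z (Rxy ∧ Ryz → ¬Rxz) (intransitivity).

No — not modally definable

Any modally definable frame class is closed under surjective bounded morphisms.
The 3-cycle (worlds 0,1,2 with 0→1→2→0) is intransitive. Mapping every world to a single reflexive point • is a surjective bounded morphism; the reflexive point is not intransitive (R••∧R•• but R••).
So no modal formula (or set of formulas) defines exactly the intransitive frames.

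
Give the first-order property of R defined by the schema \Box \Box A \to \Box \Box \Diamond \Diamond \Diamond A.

\forall x \forall z (x R^2 z \to \exists w (x R^2 w \wedge z R^3 w))

This is a Sahlqvist (Geach-type) schema ◇^0□^2A → □^2◇^3A.
First-order correspondent: \forall x \forall z (x R^2 z \to \exists w (x R^2 w \wedge z R^3 w)).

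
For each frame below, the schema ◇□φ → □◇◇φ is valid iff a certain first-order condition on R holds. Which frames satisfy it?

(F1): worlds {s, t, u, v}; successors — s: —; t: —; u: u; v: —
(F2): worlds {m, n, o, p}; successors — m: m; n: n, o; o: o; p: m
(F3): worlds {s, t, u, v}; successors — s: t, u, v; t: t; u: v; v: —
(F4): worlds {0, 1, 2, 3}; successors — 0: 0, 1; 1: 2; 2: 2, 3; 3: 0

(F1), (F2)

The schema corresponds to a generalized confluence (Geach) condition: ∀x ∀y ∀z ((xRy ∧ xRz) → ∃w (yRw ∧ zR²w)).
(F1): satisfies the condition.
(F2): satisfies the condition.
(F3): fails — sRt, sRu but no w with tRw and uR²w.
(F4): fails — 0R0, 0R1 but no w with 0Rw and 1R²w.
Valid on: (F1), (F2).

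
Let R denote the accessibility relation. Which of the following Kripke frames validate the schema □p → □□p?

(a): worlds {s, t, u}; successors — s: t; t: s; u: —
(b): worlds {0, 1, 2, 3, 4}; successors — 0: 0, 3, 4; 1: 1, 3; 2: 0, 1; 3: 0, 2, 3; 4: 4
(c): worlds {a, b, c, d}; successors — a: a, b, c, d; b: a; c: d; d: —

none

Frame correspondent (Sahlqvist): ∀x ∀y ∀z (Rxy ∧ Ryz → Rxz) — i.e. transitivity.
(a): fails — Rts and Rst but not Rtt.
(b): fails — R32 and R21 but not R31.
(c): fails — Rba and Rab but not Rbb.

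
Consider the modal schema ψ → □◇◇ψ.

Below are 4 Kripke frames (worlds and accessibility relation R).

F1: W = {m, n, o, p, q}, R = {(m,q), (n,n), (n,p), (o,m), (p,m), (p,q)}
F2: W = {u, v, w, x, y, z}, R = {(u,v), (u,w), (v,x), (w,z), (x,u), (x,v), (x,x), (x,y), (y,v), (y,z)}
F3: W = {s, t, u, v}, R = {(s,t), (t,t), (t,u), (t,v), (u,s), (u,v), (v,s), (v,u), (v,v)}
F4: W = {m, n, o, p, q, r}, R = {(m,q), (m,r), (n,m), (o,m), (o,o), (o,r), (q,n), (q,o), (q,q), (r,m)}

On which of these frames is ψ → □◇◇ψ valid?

This is the axiom for a generalized confluence (Geach) condition; its first-order frame correspondent is ∀x ∀z (xRz → ∃w (x = w ∧ zR²w)).
F1: fails — mRq but no w with m=w and qR²w.
F2: fails — uRw but no t with u=t and wR²t.
F3: holds.
F4: fails — mRr but no w with m=w and rR²w.

F3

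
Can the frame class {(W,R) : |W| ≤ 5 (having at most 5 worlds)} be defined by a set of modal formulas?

Modal frame validity is preserved under disjoint unions.
Any modal formula valid on each of 6 disjoint one-world frames is valid on their disjoint union (validity is preserved under disjoint unions). Each one-world frame has |W|=1≤5, but the union has |W|=6.
So the class is not modally definable.

No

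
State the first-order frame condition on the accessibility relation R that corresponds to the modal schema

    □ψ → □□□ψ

∀x ∀z (xR³z → ∃w (xRw ∧ z = w))

This is a Sahlqvist (Geach-type) schema ◇^0□^1ψ → □^3◇^0ψ.
First-order correspondent: ∀x ∀z (xR³z → ∃w (xRw ∧ z = w)).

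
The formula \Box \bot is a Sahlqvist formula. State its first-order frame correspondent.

□⊥ is valid iff no world has any successor (otherwise □⊥ fails at any world with one).
Conversely, any frame satisfying \forall x \forall y \neg Rxy validates the schema.
Frame condition: \forall x \forall y \neg Rxy.

Emptiness of R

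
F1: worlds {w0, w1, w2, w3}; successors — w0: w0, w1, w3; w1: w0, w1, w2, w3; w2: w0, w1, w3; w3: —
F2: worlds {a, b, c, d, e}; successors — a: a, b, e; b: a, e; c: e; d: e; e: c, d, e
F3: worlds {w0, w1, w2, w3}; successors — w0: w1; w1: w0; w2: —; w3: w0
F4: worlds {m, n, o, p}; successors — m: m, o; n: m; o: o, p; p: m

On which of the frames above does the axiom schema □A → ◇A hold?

Frame correspondent (Sahlqvist): ∀x ∃y Rxy — i.e. seriality.
F1: fails — world w3 has no successor.
F2: satisfies the condition.
F3: fails — world w2 has no successor.
F4: satisfies the condition.

F2, F4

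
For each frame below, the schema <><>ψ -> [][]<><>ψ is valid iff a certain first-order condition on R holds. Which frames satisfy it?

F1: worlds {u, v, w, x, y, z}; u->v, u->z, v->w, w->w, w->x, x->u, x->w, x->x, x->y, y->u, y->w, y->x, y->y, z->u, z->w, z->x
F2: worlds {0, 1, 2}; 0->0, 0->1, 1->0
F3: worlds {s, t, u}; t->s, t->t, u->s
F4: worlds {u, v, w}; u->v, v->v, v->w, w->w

The schema corresponds to a generalized confluence (Geach) condition: forall x forall y forall z ((x R^2 y & x R^2 z) -> exists w (y = w & z R^2 w)).
F1: fails — wR²y, wR²u but no t with y=t and uR²t.
F2: satisfies the condition.
F3: fails — tR²s, tR²s but no w with s=w and sR²w.
F4: fails — uR²v, uR²w but no t with v=t and wR²t.
Valid on: F2.

F2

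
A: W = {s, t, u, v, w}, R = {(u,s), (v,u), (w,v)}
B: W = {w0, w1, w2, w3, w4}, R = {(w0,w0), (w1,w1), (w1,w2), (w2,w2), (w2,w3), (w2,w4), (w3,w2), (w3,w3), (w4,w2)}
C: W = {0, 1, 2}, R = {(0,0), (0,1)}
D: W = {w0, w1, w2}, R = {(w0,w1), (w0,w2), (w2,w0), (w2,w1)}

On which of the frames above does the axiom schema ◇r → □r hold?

A

This is the axiom for partial functionality; its first-order frame correspondent is ∀x ∀y ∀z (Rxy ∧ Rxz → y = z).
A: holds.
B: fails — w1 sees both w1 and w2.
C: fails — 0 sees both 0 and 1.
D: fails — w0 sees both w1 and w2.
Valid on: A.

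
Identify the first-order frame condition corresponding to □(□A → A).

Suppose □(□A→A) is valid. Take Rxy and set V(A)={w : Ryw}. Then at y, □A holds; since □(□A→A) at x, □A→A at y, so A at y, i.e. Ryy.
Conversely, any frame satisfying ∀x ∀y (Rxy → Ryy) validates the schema.
So the correspondent is shift-reflexivity.

shift-reflexivity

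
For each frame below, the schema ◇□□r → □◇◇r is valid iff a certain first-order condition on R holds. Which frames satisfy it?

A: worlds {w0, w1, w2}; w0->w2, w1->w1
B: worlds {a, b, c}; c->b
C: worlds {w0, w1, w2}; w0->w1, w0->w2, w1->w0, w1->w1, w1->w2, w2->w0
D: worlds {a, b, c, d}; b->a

C

The schema corresponds to a generalized confluence (Geach) condition: ∀x ∀y ∀z ((xRy ∧ xRz) → ∃w (yR²w ∧ zR²w)).
A: fails — w0Rw2, w0Rw2 but no w with w2R²w and w2R²w.
B: fails — cRb, cRb but no w with bR²w and bR²w.
C: satisfies the condition.
D: fails — bRa, bRa but no w with aR²w and aR²w.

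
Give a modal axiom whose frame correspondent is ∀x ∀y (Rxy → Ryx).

s → □◇s

This is symmetry; the standard corresponding axiom is B: s → □◇s.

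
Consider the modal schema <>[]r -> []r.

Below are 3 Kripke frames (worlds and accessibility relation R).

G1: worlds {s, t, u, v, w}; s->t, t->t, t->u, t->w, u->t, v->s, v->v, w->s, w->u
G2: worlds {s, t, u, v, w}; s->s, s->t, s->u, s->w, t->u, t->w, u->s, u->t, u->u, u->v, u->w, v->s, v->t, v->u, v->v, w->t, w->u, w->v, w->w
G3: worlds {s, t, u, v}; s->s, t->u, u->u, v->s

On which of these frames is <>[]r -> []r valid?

G3

This is the axiom for the Euclidean property; its first-order frame correspondent is forall x forall y forall z (Rxy & Rxz -> Ryz).
G1: fails — Rtw and Rtw but not Rww.
G2: fails — Rst and Rst but not Rtt.
G3: holds.
Valid on: G3.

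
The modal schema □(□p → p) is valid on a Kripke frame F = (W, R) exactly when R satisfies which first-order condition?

This schema is the T□ axiom.
Its frame correspondent is shift-reflexivity — ∀x ∀y (Rxy → Ryy).

shift-reflexivity: ∀x ∀y (Rxy → Ryy)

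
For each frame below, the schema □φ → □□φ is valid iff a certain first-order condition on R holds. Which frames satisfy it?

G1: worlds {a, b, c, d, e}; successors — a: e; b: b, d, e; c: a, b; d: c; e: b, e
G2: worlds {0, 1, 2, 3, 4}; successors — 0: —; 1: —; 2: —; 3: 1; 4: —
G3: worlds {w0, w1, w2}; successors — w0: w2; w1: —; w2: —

The schema corresponds to transitivity: ∀x ∀y ∀z (Rxy ∧ Ryz → Rxz).
G1: fails — Reb and Rbd but not Red.
G2: ✓.
G3: ✓.

G2, G3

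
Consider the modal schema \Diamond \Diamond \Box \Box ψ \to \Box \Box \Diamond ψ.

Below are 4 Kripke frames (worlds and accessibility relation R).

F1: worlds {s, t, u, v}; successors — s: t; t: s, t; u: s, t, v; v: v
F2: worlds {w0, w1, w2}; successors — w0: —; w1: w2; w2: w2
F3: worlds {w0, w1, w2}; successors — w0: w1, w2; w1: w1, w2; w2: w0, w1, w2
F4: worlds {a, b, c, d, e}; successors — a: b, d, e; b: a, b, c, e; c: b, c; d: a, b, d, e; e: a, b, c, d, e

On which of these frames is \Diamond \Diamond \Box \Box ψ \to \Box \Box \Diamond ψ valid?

Frame correspondent (Sahlqvist): \forall x \forall y \forall z ((x R^2 y \wedge x R^2 z) \to \exists w (y R^2 w \wedge zRw)) — i.e. a generalized confluence (Geach) condition.
F1: fails — uR²s, uR²v but no w with sR²w and vRw.
F2: ✓.
F3: ✓.
F4: ✓.

F2, F3, F4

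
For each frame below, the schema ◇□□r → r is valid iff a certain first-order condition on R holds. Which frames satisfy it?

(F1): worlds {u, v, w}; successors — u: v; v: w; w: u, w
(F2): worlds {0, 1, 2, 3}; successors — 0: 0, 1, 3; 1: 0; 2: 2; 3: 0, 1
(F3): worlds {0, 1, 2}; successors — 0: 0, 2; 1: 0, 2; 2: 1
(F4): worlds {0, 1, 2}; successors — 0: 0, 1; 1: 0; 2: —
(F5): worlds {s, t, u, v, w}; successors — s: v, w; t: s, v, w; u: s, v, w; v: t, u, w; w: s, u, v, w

The schema corresponds to a generalized confluence (Geach) condition: ∀x ∀y (xRy → ∃w (yR²w ∧ x = w)).
(F1): condition met.
(F2): condition met.
(F3): fails — 1R2 but no w with 2R²w and 1=w.
(F4): condition met.
(F5): fails — tRv but no w* with vR²w* and t=w*.
Valid on: (F1), (F2), (F4).

(F1), (F2), (F4)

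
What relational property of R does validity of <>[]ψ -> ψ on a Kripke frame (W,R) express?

Replacing ψ by ¬ψ and contraposing gives the equivalent schema ψ → □◇ψ.
Suppose ψ→□◇ψ is valid. Take Rxy and set V(ψ)={x}. Then ψ at x, so □◇ψ at x, so ◇ψ at y, so some z with Ryz has ψ; z=x, i.e. Ryx.
Conversely, any frame satisfying forall x forall y (Rxy -> Ryx) validates the schema.
Frame condition: forall x forall y (Rxy -> Ryx).

symmetry: forall x forall y (Rxy -> Ryx)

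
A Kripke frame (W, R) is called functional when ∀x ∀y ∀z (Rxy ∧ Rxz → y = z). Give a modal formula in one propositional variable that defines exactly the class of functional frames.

This is partial functionality; the standard corresponding axiom is CD: ◇p → □p.
Suppose ◇p→□p is valid. Take Rxy, Rxz and set V(p)={y}. Then ◇p at x, so □p at x, so p at z, i.e. z=y.

◇p → □p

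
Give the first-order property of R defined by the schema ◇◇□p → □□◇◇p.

This is a Sahlqvist (Geach-type) schema ◇^2□^1p → □^2◇^2p.
First-order correspondent: ∀x ∀y ∀z ((xR²y ∧ xR²z) → ∃w (yRw ∧ zR²w)).

∀x ∀y ∀z ((xR²y ∧ xR²z) → ∃w (yRw ∧ zR²w))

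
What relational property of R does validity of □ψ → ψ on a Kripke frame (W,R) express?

Suppose □ψ→ψ is valid. At any x set V(ψ)={w : Rxw}. Then □ψ holds at x, so ψ holds at x, i.e. Rxx.
Conversely, any frame satisfying ∀x Rxx validates the schema.
Frame condition: ∀x Rxx.

reflexivity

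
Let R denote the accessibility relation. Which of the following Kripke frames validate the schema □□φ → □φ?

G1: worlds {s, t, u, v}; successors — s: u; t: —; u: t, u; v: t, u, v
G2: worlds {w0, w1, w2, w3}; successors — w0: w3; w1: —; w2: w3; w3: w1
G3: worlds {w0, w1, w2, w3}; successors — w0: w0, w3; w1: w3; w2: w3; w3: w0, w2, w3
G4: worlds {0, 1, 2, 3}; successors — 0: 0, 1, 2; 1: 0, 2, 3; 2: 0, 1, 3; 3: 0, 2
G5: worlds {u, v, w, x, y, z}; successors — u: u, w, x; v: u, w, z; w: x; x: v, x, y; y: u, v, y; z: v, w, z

G1, G3, G4, G5

Frame correspondent (Sahlqvist): ∀x ∀y (Rxy → ∃z (Rxz ∧ Rzy)) — i.e. density.
G1: condition met.
G2: fails — Rw3w1 but no z with Rw3z and Rzw1.
G3: condition met.
G4: condition met.
G5: condition met.
Valid on: G1, G3, G4, G5.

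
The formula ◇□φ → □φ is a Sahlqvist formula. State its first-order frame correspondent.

the Euclidean property

This is frame-equivalent to ◇φ → □◇φ (substitute ¬φ for φ and contrapose).
Suppose ◇φ→□◇φ is valid. Take Rxy, Rxz and set V(φ)={y}. Then ◇φ at x, so □◇φ at x, so ◇φ at z, so some w with Rzw has φ; w=y, i.e. Rzy. By symmetry of the argument, Ryz.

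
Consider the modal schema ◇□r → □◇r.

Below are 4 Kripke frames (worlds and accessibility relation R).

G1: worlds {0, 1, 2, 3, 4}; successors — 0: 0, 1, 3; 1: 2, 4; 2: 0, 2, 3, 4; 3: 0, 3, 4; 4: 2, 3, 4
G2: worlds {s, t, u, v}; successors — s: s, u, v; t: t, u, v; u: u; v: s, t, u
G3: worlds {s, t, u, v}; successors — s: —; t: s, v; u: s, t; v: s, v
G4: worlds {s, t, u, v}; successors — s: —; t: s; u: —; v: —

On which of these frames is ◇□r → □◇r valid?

This is the axiom for convergence; its first-order frame correspondent is ∀x ∀y ∀z (Rxy ∧ Rxz → ∃w (Ryw ∧ Rzw)).
G1: fails — R00 and R01 but 0 and 1 have no common successor.
G2: holds.
G3: fails — Rtv and Rts but v and s have no common successor.
G4: fails — Rts and Rts but s and s have no common successor.

G2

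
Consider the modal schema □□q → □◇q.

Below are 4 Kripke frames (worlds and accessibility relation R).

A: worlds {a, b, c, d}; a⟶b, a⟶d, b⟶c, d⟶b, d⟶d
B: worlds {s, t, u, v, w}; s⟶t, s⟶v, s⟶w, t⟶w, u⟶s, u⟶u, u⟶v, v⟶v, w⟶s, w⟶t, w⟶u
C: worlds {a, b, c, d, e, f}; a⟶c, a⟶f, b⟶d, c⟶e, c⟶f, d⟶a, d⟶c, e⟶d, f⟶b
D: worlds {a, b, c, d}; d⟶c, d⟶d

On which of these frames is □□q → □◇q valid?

This is the axiom for a generalized confluence (Geach) condition; its first-order frame correspondent is ∀x ∀z (xRz → ∃w (xR²w ∧ zRw)).
A: fails — bRc but no w with bR²w and cRw.
B: satisfies the condition.
C: satisfies the condition.
D: fails — dRc but no w with dR²w and cRw.

B, C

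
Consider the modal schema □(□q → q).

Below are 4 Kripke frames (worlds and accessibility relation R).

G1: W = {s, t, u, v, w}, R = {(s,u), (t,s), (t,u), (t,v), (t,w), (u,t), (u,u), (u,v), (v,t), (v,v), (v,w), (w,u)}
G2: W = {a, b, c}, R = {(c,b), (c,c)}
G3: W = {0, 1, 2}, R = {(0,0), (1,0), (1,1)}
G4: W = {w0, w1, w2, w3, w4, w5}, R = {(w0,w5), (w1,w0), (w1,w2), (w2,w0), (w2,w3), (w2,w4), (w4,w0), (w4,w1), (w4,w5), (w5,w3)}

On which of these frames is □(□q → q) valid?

The schema corresponds to shift-reflexivity: ∀x ∀y (Rxy → Ryy).
G1: fails — Rut but not Rtt.
G2: fails — Rcb but not Rbb.
G3: condition met.
G4: fails — Rw1w2 but not Rw2w2.

G3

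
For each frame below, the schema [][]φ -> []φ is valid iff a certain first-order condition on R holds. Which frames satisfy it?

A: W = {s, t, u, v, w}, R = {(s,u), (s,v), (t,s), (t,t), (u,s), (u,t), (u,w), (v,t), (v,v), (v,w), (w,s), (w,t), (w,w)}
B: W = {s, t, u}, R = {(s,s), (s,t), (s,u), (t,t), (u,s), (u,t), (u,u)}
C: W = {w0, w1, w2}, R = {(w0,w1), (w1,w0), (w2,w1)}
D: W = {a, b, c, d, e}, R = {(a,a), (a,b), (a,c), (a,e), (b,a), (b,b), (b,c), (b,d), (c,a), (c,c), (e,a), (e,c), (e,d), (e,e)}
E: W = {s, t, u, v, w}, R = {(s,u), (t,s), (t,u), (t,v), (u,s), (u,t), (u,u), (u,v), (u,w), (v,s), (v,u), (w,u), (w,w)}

This is the axiom for density; its first-order frame correspondent is forall x forall y (Rxy -> exists z (Rxz & Rzy)).
A: fails — Rsu but no z with Rsz and Rzu.
B: holds.
C: fails — Rw0w1 but no z with Rw0z and Rzw1.
D: holds.
E: holds.

B, D, E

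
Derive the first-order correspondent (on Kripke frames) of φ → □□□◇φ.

∀x ∀z (xR³z → ∃w (x = w ∧ zRw))

This is a Sahlqvist (Geach-type) schema ◇^0□^0φ → □^3◇^1φ.
Minimal-valuation argument: fix x; take any y with xR^0y and any z with xR^3z. Set V(φ) to the set of worlds R-reachable from y in exactly 0 steps. Then □^0φ holds at y, so the antecedent holds at x; validity forces ◇^1φ at z, giving a w with zR^1w and yR^0w.
First-order correspondent: ∀x ∀z (xR³z → ∃w (x = w ∧ zRw)).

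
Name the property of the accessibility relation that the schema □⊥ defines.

Emptiness of R

□⊥ is valid iff no world has any successor (otherwise □⊥ fails at any world with one).
Conversely, any frame satisfying ∀x ∀y ¬Rxy validates the schema.
Frame condition: ∀x ∀y ¬Rxy.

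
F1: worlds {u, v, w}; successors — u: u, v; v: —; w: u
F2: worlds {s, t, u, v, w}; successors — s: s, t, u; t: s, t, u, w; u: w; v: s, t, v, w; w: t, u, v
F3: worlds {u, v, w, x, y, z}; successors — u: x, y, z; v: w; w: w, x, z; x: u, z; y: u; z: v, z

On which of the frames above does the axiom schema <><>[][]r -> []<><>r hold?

F2, F3

The schema corresponds to a generalized confluence (Geach) condition: forall x forall y forall z ((x R^2 y & xRz) -> exists w (y R^2 w & z R^2 w)).
F1: fails — uR²u, uRv but no t with uR²t and vR²t.
F2: ✓.
F3: ✓.
Valid on: F2, F3.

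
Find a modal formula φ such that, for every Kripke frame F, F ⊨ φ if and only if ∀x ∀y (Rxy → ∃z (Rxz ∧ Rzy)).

□□ψ → □ψ

A defining formula is □□ψ → □ψ (the C4 axiom).
Suppose □□ψ→□ψ is valid. Take Rxy and set V(ψ)={w : xR²w}. Then □□ψ at x, so □ψ at x, so ψ at y, i.e. ∃z(Rxz∧Rzy).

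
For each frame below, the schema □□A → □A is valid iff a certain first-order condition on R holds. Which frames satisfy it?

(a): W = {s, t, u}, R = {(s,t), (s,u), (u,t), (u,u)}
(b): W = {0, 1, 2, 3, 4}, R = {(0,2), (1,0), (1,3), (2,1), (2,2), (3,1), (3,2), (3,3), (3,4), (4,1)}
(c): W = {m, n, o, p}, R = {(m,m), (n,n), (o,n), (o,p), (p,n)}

(a)

The schema corresponds to density: ∀x ∀y (Rxy → ∃z (Rxz ∧ Rzy)).
(a): condition met.
(b): fails — R10 but no z with R1z and Rz0.
(c): fails — Rop but no z with Roz and Rzp.
Valid on: (a).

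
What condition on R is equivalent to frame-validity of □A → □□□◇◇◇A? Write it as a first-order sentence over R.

This is a Sahlqvist (Geach-type) schema ◇^0□^1A → □^3◇^3A.
First-order correspondent: ∀x ∀z (xR³z → ∃w (xRw ∧ zR³w)).

∀x ∀z (xR³z → ∃w (xRw ∧ zR³w))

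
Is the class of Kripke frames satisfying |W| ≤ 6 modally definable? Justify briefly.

Any modally definable frame class is closed under disjoint unions.
Any modal formula valid on each of 7 disjoint one-world frames is valid on their disjoint union (validity is preserved under disjoint unions). Each one-world frame has |W|=1≤6, but the union has |W|=7.
Hence having at most 6 worlds is not modally definable.

No — not modally definable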